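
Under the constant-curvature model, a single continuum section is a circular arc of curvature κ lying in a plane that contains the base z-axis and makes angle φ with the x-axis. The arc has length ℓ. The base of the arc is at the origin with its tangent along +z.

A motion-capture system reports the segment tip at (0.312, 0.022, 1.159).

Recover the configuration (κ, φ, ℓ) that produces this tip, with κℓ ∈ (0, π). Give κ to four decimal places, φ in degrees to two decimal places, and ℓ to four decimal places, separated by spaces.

ρ = √(x²+y²) = √(0.312² + 0.022²) = 0.31277
φ = atan2(y, x) mod 360° = atan2(0.022, 0.312) = 4.0334°
|p|² = ρ² + z² = 0.31277² + 1.159² = 1.44111
κ = 2ρ / |p|² = 2×0.31277 / 1.44111 = 0.43407
θ = 2·atan2(ρ, z) = 2·atan2(0.31277, 1.159) = 0.52717 rad
ℓ = θ/κ = 0.52717/0.43407 = 1.21448

0.4341 4.03 1.2145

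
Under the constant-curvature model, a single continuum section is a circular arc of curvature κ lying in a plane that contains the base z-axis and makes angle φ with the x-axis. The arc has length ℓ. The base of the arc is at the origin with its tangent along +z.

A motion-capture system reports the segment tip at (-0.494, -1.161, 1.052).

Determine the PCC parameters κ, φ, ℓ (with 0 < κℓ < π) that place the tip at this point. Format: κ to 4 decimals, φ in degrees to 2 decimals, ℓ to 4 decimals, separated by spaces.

0.9351 246.95 1.8732

ρ = √(x²+y²) = √(-0.494² + -1.161²) = 1.26173
φ = atan2(y, x) mod 360° = atan2(-1.161, -0.494) = 246.9505°
|p|² = ρ² + z² = 1.26173² + 1.052² = 2.69866
κ = 2ρ / |p|² = 2×1.26173 / 2.69866 = 0.93508
θ = 2·atan2(ρ, z) = 2·atan2(1.26173, 1.052) = 1.75159 rad
ℓ = θ/κ = 1.75159/0.93508 = 1.87321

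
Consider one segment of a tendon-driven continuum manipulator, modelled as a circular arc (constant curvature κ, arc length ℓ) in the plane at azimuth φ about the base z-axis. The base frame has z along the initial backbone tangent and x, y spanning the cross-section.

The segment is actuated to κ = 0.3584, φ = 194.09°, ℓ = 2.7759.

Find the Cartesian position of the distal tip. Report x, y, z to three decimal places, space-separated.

-1.232 -0.309 2.340

θ = κ·ℓ = 0.3584 × 2.7759 = 0.99488 rad
ρ = (1 − cos θ)/κ = (1 − 0.54460)/0.3584 = 1.27064
z = sin θ / κ = 0.83870/0.3584 = 2.34011
x = ρ cos φ = 1.27064 × cos(194.09°) = -1.23242
y = ρ sin φ = 1.27064 × sin(194.09°) = -0.30933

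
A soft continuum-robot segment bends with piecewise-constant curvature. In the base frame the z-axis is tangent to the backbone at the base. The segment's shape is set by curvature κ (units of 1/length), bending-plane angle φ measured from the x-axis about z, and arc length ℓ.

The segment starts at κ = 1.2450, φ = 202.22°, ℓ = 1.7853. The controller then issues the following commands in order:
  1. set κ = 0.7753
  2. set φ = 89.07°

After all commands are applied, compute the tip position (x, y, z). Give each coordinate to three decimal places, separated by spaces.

initial: κ=1.2450, φ=202.22°, ℓ=1.7853
cmd 1: set κ=0.7753 → (κ,φ,ℓ)=(0.7753,202.22°,1.7853) → tip=(-0.9725,-0.3972,1.2674)
cmd 2: set φ=89.07° → (κ,φ,ℓ)=(0.7753,89.07°,1.7853) → tip=(0.0171,1.0503,1.2674)

0.017 1.050 1.267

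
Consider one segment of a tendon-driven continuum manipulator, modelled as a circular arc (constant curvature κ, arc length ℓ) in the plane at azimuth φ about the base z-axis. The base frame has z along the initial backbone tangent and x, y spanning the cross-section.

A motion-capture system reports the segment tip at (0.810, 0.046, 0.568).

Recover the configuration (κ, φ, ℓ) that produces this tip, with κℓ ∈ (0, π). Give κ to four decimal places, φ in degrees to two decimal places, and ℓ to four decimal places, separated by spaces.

ρ = √(x²+y²) = √(0.810² + 0.046²) = 0.81131
φ = atan2(y, x) mod 360° = atan2(0.046, 0.810) = 3.2503°
|p|² = ρ² + z² = 0.81131² + 0.568² = 0.98084
κ = 2ρ / |p|² = 2×0.81131 / 0.98084 = 1.65431
θ = 2·atan2(ρ, z) = 2·atan2(0.81131, 0.568) = 1.92000 rad
ℓ = θ/κ = 1.92000/1.65431 = 1.16061

1.6543 3.25 1.1606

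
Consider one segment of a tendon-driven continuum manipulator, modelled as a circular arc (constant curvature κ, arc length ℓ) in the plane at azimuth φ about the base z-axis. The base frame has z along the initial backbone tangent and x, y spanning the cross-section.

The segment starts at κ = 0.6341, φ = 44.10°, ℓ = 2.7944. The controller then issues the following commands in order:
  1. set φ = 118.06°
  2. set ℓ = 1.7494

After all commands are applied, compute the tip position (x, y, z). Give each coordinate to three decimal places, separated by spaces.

initial: κ=0.6341, φ=44.10°, ℓ=2.7944
cmd 1: set φ=118.06° → (κ,φ,ℓ)=(0.6341,118.06°,2.7944) → tip=(-0.8900,1.6697,1.5452)
cmd 2: set ℓ=1.7494 → (κ,φ,ℓ)=(0.6341,118.06°,1.7494) → tip=(-0.4115,0.7720,1.4121)

-0.411 0.772 1.412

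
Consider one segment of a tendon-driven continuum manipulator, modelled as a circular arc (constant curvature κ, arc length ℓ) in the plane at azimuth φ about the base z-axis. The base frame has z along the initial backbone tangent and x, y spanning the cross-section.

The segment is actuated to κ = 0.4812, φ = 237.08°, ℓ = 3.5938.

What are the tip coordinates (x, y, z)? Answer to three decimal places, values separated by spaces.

-1.308 -2.020 2.052

θ = κ·ℓ = 0.4812 × 3.5938 = 1.72934 rad
ρ = (1 − cos θ)/κ = (1 − -0.15788)/0.4812 = 2.40623
z = sin θ / κ = 0.98746/0.4812 = 2.05208
x = ρ cos φ = 2.40623 × cos(237.08°) = -1.30771
y = ρ sin φ = 2.40623 × sin(237.08°) = -2.01986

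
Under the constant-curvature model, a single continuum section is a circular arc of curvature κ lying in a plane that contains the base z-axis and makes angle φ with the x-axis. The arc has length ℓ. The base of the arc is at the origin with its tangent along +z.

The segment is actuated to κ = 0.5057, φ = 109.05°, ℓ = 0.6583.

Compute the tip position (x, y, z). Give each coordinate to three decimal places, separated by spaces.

-0.035 0.103 0.646

θ = κ·ℓ = 0.5057 × 0.6583 = 0.33290 rad
ρ = (1 − cos θ)/κ = (1 − 0.94510)/0.5057 = 0.10857
z = sin θ / κ = 0.32679/0.5057 = 0.64621
x = ρ cos φ = 0.10857 × cos(109.05°) = -0.03544
y = ρ sin φ = 0.10857 × sin(109.05°) = 0.10262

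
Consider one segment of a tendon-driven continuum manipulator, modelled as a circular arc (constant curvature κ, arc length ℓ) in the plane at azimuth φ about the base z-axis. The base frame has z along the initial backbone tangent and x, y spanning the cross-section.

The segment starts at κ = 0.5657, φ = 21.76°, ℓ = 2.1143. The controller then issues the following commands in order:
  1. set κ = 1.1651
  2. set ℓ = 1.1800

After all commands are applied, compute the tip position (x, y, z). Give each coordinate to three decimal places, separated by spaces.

0.642 0.256 0.842

initial: κ=0.5657, φ=21.76°, ℓ=2.1143
cmd 1: set κ=1.1651 → (κ,φ,ℓ)=(1.1651,21.76°,2.1143) → tip=(1.4179,0.5660,0.5385)
cmd 2: set ℓ=1.1800 → (κ,φ,ℓ)=(1.1651,21.76°,1.1800) → tip=(0.6419,0.2562,0.8419)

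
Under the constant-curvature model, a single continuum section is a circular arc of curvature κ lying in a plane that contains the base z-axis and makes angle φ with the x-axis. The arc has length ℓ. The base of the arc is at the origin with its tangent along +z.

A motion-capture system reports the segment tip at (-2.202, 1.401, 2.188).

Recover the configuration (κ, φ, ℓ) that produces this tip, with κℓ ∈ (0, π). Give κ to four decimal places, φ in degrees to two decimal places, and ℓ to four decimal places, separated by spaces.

ρ = √(x²+y²) = √(-2.202² + 1.401²) = 2.60991
φ = atan2(y, x) mod 360° = atan2(1.401, -2.202) = 147.5339°
|p|² = ρ² + z² = 2.60991² + 2.188² = 11.59895
κ = 2ρ / |p|² = 2×2.60991 / 11.59895 = 0.45002
θ = 2·atan2(ρ, z) = 2·atan2(2.60991, 2.188) = 1.74622 rad
ℓ = θ/κ = 1.74622/0.45002 = 3.88027

0.4500 147.53 3.8803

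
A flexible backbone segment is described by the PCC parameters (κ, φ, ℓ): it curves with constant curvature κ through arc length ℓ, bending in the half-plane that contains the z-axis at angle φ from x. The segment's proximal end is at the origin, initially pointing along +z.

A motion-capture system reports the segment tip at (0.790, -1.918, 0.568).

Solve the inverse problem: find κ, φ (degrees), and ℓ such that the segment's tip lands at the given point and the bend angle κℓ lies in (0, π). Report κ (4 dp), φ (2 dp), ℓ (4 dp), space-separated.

ρ = √(x²+y²) = √(0.790² + -1.918²) = 2.07432
φ = atan2(y, x) mod 360° = atan2(-1.918, 0.790) = 292.3861°
|p|² = ρ² + z² = 2.07432² + 0.568² = 4.62545
κ = 2ρ / |p|² = 2×2.07432 / 4.62545 = 0.89692
θ = 2·atan2(ρ, z) = 2·atan2(2.07432, 0.568) = 2.60705 rad
ℓ = θ/κ = 2.60705/0.89692 = 2.90667

0.8969 292.39 2.9067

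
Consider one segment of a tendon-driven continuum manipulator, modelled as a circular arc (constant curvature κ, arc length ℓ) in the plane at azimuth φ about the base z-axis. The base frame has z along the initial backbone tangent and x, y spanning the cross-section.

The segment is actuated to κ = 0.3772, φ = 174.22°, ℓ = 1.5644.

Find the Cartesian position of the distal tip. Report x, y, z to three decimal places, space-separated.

θ = κ·ℓ = 0.3772 × 1.5644 = 0.59009 rad
ρ = (1 − cos θ)/κ = (1 − 0.83089)/0.3772 = 0.44833
z = sin θ / κ = 0.55644/0.3772 = 1.47518
x = ρ cos φ = 0.44833 × cos(174.22°) = -0.44605
y = ρ sin φ = 0.44833 × sin(174.22°) = 0.04515

-0.446 0.045 1.475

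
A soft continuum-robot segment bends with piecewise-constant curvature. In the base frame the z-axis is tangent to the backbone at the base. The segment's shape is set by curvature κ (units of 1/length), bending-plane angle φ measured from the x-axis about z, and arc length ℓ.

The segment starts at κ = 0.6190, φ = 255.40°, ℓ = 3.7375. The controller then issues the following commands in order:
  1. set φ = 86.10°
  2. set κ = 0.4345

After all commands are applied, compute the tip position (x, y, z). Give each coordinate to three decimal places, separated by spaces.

0.165 2.418 2.298

initial: κ=0.6190, φ=255.40°, ℓ=3.7375
cmd 1: set φ=86.10° → (κ,φ,ℓ)=(0.6190,86.10°,3.7375) → tip=(0.1842,2.7018,1.1900)
cmd 2: set κ=0.4345 → (κ,φ,ℓ)=(0.4345,86.10°,3.7375) → tip=(0.1649,2.4181,2.2982)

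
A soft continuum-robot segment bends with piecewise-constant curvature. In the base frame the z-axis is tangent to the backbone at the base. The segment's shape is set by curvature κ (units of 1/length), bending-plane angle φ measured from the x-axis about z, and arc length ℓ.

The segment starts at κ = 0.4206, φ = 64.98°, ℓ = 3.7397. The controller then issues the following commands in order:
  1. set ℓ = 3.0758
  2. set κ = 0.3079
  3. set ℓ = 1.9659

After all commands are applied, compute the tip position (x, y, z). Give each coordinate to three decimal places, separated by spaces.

0.244 0.523 1.848

initial: κ=0.4206, φ=64.98°, ℓ=3.7397
cmd 1: set ℓ=3.0758 → (κ,φ,ℓ)=(0.4206,64.98°,3.0758) → tip=(0.7305,1.5650,2.2868)
cmd 2: set κ=0.3079 → (κ,φ,ℓ)=(0.3079,64.98°,3.0758) → tip=(0.5713,1.2240,2.6362)
cmd 3: set ℓ=1.9659 → (κ,φ,ℓ)=(0.3079,64.98°,1.9659) → tip=(0.2440,0.5229,1.8480)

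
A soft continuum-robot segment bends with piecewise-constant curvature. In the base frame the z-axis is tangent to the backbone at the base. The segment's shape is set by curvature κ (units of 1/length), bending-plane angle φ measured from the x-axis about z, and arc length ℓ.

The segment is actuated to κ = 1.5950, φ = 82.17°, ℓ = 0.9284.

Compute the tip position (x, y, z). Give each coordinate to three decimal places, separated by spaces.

0.078 0.565 0.624

θ = κ·ℓ = 1.5950 × 0.9284 = 1.48080 rad
ρ = (1 − cos θ)/κ = (1 − 0.08988)/1.5950 = 0.57061
z = sin θ / κ = 0.99595/1.5950 = 0.62442
x = ρ cos φ = 0.57061 × cos(82.17°) = 0.07774
y = ρ sin φ = 0.57061 × sin(82.17°) = 0.56529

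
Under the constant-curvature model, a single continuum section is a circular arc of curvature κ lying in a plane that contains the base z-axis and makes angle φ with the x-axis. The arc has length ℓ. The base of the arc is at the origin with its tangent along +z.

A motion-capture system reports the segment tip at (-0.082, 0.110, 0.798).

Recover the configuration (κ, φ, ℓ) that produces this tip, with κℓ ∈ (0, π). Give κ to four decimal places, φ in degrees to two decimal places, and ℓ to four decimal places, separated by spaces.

ρ = √(x²+y²) = √(-0.082² + 0.110²) = 0.13720
φ = atan2(y, x) mod 360° = atan2(0.110, -0.082) = 126.7029°
|p|² = ρ² + z² = 0.13720² + 0.798² = 0.65563
κ = 2ρ / |p|² = 2×0.13720 / 0.65563 = 0.41853
θ = 2·atan2(ρ, z) = 2·atan2(0.13720, 0.798) = 0.34053 rad
ℓ = θ/κ = 0.34053/0.41853 = 0.81363

0.4185 126.70 0.8136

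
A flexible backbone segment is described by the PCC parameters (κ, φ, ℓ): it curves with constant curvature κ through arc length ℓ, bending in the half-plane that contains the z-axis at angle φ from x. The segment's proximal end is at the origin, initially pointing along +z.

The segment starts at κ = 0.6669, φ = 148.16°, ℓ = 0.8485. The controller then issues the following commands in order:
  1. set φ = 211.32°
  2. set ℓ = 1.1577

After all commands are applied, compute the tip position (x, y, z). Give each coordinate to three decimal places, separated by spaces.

initial: κ=0.6669, φ=148.16°, ℓ=0.8485
cmd 1: set φ=211.32° → (κ,φ,ℓ)=(0.6669,211.32°,0.8485) → tip=(-0.1997,-0.1215,0.8039)
cmd 2: set ℓ=1.1577 → (κ,φ,ℓ)=(0.6669,211.32°,1.1577) → tip=(-0.3632,-0.2210,1.0461)

-0.363 -0.221 1.046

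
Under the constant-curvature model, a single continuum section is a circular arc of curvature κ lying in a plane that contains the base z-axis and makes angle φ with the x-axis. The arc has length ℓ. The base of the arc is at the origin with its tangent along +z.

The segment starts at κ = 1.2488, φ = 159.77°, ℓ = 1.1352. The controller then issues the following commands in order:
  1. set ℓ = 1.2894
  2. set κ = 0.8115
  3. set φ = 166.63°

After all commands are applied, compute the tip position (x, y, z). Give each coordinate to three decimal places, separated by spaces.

-0.599 0.142 1.067

initial: κ=1.2488, φ=159.77°, ℓ=1.1352
cmd 1: set ℓ=1.2894 → (κ,φ,ℓ)=(1.2488,159.77°,1.2894) → tip=(-0.7810,0.2878,0.8001)
cmd 2: set κ=0.8115 → (κ,φ,ℓ)=(0.8115,159.77°,1.2894) → tip=(-0.5773,0.2127,1.0667)
cmd 3: set φ=166.63° → (κ,φ,ℓ)=(0.8115,166.63°,1.2894) → tip=(-0.5986,0.1423,1.0667)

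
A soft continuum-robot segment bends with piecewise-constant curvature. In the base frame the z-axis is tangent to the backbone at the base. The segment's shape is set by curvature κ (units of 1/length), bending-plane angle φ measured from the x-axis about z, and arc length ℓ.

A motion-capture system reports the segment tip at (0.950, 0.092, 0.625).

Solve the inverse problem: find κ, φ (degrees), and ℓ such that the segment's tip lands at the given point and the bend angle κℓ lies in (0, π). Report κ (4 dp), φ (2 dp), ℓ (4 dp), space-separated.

ρ = √(x²+y²) = √(0.950² + 0.092²) = 0.95444
φ = atan2(y, x) mod 360° = atan2(0.092, 0.950) = 5.5314°
|p|² = ρ² + z² = 0.95444² + 0.625² = 1.30159
κ = 2ρ / |p|² = 2×0.95444 / 1.30159 = 1.46658
θ = 2·atan2(ρ, z) = 2·atan2(0.95444, 0.625) = 1.98206 rad
ℓ = θ/κ = 1.98206/1.46658 = 1.35148

1.4666 5.53 1.3515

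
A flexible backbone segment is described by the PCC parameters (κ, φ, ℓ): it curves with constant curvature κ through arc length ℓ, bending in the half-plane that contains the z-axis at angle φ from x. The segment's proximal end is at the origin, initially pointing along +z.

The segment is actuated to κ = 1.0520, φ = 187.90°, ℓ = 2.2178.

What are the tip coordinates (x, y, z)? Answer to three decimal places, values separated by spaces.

θ = κ·ℓ = 1.0520 × 2.2178 = 2.33313 rad
ρ = (1 − cos θ)/κ = (1 − -0.69061)/1.0520 = 1.60704
z = sin θ / κ = 0.72323/1.0520 = 0.68748
x = ρ cos φ = 1.60704 × cos(187.90°) = -1.59179
y = ρ sin φ = 1.60704 × sin(187.90°) = -0.22088

-1.592 -0.221 0.687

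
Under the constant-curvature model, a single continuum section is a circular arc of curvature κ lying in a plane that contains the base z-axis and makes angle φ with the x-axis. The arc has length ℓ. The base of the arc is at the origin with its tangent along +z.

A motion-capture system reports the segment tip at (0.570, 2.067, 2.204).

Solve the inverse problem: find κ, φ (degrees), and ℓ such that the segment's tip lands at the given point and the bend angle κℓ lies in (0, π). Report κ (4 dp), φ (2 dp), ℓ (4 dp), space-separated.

ρ = √(x²+y²) = √(0.570² + 2.067²) = 2.14415
φ = atan2(y, x) mod 360° = atan2(2.067, 0.570) = 74.5832°
|p|² = ρ² + z² = 2.14415² + 2.204² = 9.45500
κ = 2ρ / |p|² = 2×2.14415 / 9.45500 = 0.45355
θ = 2·atan2(ρ, z) = 2·atan2(2.14415, 2.204) = 1.54327 rad
ℓ = θ/κ = 1.54327/0.45355 = 3.40266

0.4535 74.58 3.4027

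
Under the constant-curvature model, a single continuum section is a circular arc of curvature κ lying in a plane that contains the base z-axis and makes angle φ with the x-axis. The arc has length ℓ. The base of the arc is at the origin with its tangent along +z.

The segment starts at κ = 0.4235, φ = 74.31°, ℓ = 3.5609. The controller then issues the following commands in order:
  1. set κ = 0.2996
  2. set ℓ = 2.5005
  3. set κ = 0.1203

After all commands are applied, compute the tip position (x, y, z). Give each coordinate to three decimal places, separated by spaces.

initial: κ=0.4235, φ=74.31°, ℓ=3.5609
cmd 1: set κ=0.2996 → (κ,φ,ℓ)=(0.2996,74.31°,3.5609) → tip=(0.4668,1.6617,2.9228)
cmd 2: set ℓ=2.5005 → (κ,φ,ℓ)=(0.2996,74.31°,2.5005) → tip=(0.2417,0.8603,2.2731)
cmd 3: set κ=0.1203 → (κ,φ,ℓ)=(0.1203,74.31°,2.5005) → tip=(0.1009,0.3594,2.4630)

0.101 0.359 2.463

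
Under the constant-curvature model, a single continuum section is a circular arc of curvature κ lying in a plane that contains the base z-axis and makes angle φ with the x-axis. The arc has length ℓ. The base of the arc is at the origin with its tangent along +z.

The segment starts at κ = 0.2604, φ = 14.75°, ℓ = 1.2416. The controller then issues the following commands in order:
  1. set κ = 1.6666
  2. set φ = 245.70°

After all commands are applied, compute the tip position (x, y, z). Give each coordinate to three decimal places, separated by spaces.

-0.365 -0.808 0.527

initial: κ=0.2604, φ=14.75°, ℓ=1.2416
cmd 1: set κ=1.6666 → (κ,φ,ℓ)=(1.6666,14.75°,1.2416) → tip=(0.8577,0.2258,0.5270)
cmd 2: set φ=245.70° → (κ,φ,ℓ)=(1.6666,245.70°,1.2416) → tip=(-0.3650,-0.8083,0.5270)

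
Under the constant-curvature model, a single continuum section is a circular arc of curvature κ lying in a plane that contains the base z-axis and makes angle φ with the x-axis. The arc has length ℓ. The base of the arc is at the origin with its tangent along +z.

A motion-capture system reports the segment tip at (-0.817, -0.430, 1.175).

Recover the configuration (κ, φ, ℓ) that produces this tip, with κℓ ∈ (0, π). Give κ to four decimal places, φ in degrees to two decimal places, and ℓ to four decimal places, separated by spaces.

ρ = √(x²+y²) = √(-0.817² + -0.430²) = 0.92325
φ = atan2(y, x) mod 360° = atan2(-0.430, -0.817) = 207.7585°
|p|² = ρ² + z² = 0.92325² + 1.175² = 2.23301
κ = 2ρ / |p|² = 2×0.92325 / 2.23301 = 0.82691
θ = 2·atan2(ρ, z) = 2·atan2(0.92325, 1.175) = 1.33198 rad
ℓ = θ/κ = 1.33198/0.82691 = 1.61079

0.8269 207.76 1.6108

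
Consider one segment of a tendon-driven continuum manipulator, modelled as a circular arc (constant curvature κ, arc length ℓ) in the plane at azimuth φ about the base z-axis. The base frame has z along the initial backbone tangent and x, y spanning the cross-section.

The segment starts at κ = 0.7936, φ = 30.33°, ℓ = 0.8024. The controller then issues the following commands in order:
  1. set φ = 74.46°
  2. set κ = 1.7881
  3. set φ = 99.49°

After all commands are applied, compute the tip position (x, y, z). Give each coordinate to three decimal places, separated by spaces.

-0.080 0.477 0.554

initial: κ=0.7936, φ=30.33°, ℓ=0.8024
cmd 1: set φ=74.46° → (κ,φ,ℓ)=(0.7936,74.46°,0.8024) → tip=(0.0662,0.2379,0.7493)
cmd 2: set κ=1.7881 → (κ,φ,ℓ)=(1.7881,74.46°,0.8024) → tip=(0.1295,0.4657,0.5541)
cmd 3: set φ=99.49° → (κ,φ,ℓ)=(1.7881,99.49°,0.8024) → tip=(-0.0797,0.4768,0.5541)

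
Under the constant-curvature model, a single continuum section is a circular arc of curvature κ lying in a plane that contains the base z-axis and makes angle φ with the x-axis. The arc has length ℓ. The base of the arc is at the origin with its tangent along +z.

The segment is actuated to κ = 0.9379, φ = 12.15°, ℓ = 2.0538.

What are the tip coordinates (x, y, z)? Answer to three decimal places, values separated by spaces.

1.405 0.303 1.000

θ = κ·ℓ = 0.9379 × 2.0538 = 1.92626 rad
ρ = (1 − cos θ)/κ = (1 − -0.34802)/0.9379 = 1.43728
z = sin θ / κ = 0.93749/0.9379 = 0.99956
x = ρ cos φ = 1.43728 × cos(12.15°) = 1.40508
y = ρ sin φ = 1.43728 × sin(12.15°) = 0.30251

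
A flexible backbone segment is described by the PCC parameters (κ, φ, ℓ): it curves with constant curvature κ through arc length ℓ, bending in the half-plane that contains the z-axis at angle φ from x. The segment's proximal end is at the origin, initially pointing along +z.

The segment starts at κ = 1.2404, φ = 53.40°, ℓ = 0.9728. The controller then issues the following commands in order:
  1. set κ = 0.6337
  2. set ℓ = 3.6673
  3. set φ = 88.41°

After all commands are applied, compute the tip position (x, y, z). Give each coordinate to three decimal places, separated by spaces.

0.074 2.656 1.151

initial: κ=1.2404, φ=53.40°, ℓ=0.9728
cmd 1: set κ=0.6337 → (κ,φ,ℓ)=(0.6337,53.40°,0.9728) → tip=(0.1732,0.2332,0.9123)
cmd 2: set ℓ=3.6673 → (κ,φ,ℓ)=(0.6337,53.40°,3.6673) → tip=(1.5844,2.1334,1.1512)
cmd 3: set φ=88.41° → (κ,φ,ℓ)=(0.6337,88.41°,3.6673) → tip=(0.0737,2.6563,1.1512)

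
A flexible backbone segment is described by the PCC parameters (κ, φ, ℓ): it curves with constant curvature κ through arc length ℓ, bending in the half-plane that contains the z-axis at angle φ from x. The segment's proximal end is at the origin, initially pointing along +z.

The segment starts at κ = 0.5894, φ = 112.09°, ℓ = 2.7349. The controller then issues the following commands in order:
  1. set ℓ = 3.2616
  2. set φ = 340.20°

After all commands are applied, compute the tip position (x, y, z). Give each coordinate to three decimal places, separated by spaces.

2.146 -0.773 1.593

initial: κ=0.5894, φ=112.09°, ℓ=2.7349
cmd 1: set ℓ=3.2616 → (κ,φ,ℓ)=(0.5894,112.09°,3.2616) → tip=(-0.8578,2.1135,1.5929)
cmd 2: set φ=340.20° → (κ,φ,ℓ)=(0.5894,340.20°,3.2616) → tip=(2.1461,-0.7726,1.5929)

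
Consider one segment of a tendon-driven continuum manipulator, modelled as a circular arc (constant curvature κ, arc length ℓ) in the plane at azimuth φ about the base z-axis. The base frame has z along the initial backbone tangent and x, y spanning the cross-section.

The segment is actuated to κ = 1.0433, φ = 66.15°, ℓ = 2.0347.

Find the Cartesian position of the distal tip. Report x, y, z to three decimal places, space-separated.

0.591 1.336 0.816

θ = κ·ℓ = 1.0433 × 2.0347 = 2.12280 rad
ρ = (1 − cos θ)/κ = (1 − -0.52440)/1.0433 = 1.46113
z = sin θ / κ = 0.85147/1.0433 = 0.81614
x = ρ cos φ = 1.46113 × cos(66.15°) = 0.59080
y = ρ sin φ = 1.46113 × sin(66.15°) = 1.33636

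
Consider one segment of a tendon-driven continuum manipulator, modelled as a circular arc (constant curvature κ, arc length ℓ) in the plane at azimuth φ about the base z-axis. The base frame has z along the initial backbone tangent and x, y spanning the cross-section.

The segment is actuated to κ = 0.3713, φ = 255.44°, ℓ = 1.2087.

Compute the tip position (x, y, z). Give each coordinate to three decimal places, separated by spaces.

θ = κ·ℓ = 0.3713 × 1.2087 = 0.44879 rad
ρ = (1 − cos θ)/κ = (1 − 0.90097)/0.3713 = 0.26670
z = sin θ / κ = 0.43388/0.3713 = 1.16853
x = ρ cos φ = 0.26670 × cos(255.44°) = -0.06705
y = ρ sin φ = 0.26670 × sin(255.44°) = -0.25814

-0.067 -0.258 1.169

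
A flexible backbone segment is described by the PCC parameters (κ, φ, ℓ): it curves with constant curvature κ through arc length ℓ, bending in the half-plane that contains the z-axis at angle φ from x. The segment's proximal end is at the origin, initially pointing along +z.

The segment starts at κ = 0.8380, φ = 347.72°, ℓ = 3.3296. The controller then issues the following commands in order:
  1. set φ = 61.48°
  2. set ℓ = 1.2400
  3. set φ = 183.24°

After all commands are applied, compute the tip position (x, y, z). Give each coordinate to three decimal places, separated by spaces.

initial: κ=0.8380, φ=347.72°, ℓ=3.3296
cmd 1: set φ=61.48° → (κ,φ,ℓ)=(0.8380,61.48°,3.3296) → tip=(1.1047,2.0329,0.4107)
cmd 2: set ℓ=1.2400 → (κ,φ,ℓ)=(0.8380,61.48°,1.2400) → tip=(0.2809,0.5169,1.0286)
cmd 3: set φ=183.24° → (κ,φ,ℓ)=(0.8380,183.24°,1.2400) → tip=(-0.5874,-0.0333,1.0286)

-0.587 -0.033 1.029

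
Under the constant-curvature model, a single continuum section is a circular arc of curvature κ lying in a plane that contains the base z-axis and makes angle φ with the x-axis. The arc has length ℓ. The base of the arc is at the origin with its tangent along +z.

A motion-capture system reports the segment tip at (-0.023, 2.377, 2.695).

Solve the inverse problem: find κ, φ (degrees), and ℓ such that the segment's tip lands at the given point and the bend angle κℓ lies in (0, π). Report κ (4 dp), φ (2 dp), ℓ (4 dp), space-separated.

0.3682 90.55 3.9267

ρ = √(x²+y²) = √(-0.023² + 2.377²) = 2.37711
φ = atan2(y, x) mod 360° = atan2(2.377, -0.023) = 90.5544°
|p|² = ρ² + z² = 2.37711² + 2.695² = 12.91368
κ = 2ρ / |p|² = 2×2.37711 / 12.91368 = 0.36815
θ = 2·atan2(ρ, z) = 2·atan2(2.37711, 2.695) = 1.44561 rad
ℓ = θ/κ = 1.44561/0.36815 = 3.92665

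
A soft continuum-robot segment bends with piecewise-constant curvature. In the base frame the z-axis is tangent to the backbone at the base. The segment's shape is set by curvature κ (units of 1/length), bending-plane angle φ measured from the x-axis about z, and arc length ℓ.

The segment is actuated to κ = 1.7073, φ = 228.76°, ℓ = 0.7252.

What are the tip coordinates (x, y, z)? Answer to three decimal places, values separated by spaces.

θ = κ·ℓ = 1.7073 × 0.7252 = 1.23813 rad
ρ = (1 − cos θ)/κ = (1 − 0.32656)/1.7073 = 0.39445
z = sin θ / κ = 0.94518/1.7073 = 0.55361
x = ρ cos φ = 0.39445 × cos(228.76°) = -0.26003
y = ρ sin φ = 0.39445 × sin(228.76°) = -0.29661

-0.260 -0.297 0.554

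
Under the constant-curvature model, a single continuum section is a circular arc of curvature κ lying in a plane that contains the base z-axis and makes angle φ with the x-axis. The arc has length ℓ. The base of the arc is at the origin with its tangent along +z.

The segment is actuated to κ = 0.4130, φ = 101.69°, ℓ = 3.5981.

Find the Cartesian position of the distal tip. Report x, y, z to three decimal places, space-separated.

θ = κ·ℓ = 0.4130 × 3.5981 = 1.48602 rad
ρ = (1 − cos θ)/κ = (1 − 0.08468)/0.4130 = 2.21627
z = sin θ / κ = 0.99641/0.4130 = 2.41261
x = ρ cos φ = 2.21627 × cos(101.69°) = -0.44905
y = ρ sin φ = 2.21627 × sin(101.69°) = 2.17030

-0.449 2.170 2.413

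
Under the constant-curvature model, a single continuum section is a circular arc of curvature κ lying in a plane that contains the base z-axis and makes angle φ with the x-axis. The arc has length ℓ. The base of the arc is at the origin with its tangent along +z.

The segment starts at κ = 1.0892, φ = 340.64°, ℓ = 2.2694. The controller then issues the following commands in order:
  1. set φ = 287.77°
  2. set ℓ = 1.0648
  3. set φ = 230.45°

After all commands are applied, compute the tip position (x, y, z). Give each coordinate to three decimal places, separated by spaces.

initial: κ=1.0892, φ=340.64°, ℓ=2.2694
cmd 1: set φ=287.77° → (κ,φ,ℓ)=(1.0892,287.77°,2.2694) → tip=(0.4999,-1.5597,0.5700)
cmd 2: set ℓ=1.0648 → (κ,φ,ℓ)=(1.0892,287.77°,1.0648) → tip=(0.1683,-0.5250,0.8416)
cmd 3: set φ=230.45° → (κ,φ,ℓ)=(1.0892,230.45°,1.0648) → tip=(-0.3510,-0.4251,0.8416)

-0.351 -0.425 0.842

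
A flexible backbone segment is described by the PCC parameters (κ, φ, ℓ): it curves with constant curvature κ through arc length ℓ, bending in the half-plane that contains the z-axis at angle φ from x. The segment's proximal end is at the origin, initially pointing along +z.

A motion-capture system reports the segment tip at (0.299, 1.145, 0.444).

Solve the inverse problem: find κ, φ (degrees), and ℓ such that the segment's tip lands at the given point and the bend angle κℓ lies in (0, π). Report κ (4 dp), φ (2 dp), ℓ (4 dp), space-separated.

ρ = √(x²+y²) = √(0.299² + 1.145²) = 1.18340
φ = atan2(y, x) mod 360° = atan2(1.145, 0.299) = 75.3649°
|p|² = ρ² + z² = 1.18340² + 0.444² = 1.59756
κ = 2ρ / |p|² = 2×1.18340 / 1.59756 = 1.48150
θ = 2·atan2(ρ, z) = 2·atan2(1.18340, 0.444) = 2.42372 rad
ℓ = θ/κ = 2.42372/1.48150 = 1.63599

1.4815 75.36 1.6360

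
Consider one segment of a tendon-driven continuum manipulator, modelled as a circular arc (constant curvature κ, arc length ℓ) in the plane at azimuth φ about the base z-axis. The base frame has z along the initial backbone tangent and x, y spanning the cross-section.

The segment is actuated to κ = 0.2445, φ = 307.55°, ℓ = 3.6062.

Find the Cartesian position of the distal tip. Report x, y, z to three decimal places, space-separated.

θ = κ·ℓ = 0.2445 × 3.6062 = 0.88172 rad
ρ = (1 − cos θ)/κ = (1 − 0.63583)/0.2445 = 1.48946
z = sin θ / κ = 0.77183/0.2445 = 3.15677
x = ρ cos φ = 1.48946 × cos(307.55°) = 0.90775
y = ρ sin φ = 1.48946 × sin(307.55°) = -1.18087

0.908 -1.181 3.157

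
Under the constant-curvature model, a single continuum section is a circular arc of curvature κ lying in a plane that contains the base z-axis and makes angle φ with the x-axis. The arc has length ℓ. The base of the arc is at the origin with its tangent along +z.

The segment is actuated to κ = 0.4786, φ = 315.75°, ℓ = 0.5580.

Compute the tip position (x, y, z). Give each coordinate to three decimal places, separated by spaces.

θ = κ·ℓ = 0.4786 × 0.5580 = 0.26706 rad
ρ = (1 − cos θ)/κ = (1 − 0.96455)/0.4786 = 0.07407
z = sin θ / κ = 0.26390/0.4786 = 0.55139
x = ρ cos φ = 0.07407 × cos(315.75°) = 0.05305
y = ρ sin φ = 0.07407 × sin(315.75°) = -0.05168

0.053 -0.052 0.551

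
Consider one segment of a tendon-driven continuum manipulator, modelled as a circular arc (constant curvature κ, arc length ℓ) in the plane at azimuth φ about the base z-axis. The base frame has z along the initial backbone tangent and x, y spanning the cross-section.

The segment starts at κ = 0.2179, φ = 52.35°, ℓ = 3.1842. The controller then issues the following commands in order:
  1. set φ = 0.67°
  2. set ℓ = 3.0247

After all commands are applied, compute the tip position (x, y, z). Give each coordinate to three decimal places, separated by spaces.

initial: κ=0.2179, φ=52.35°, ℓ=3.1842
cmd 1: set φ=0.67° → (κ,φ,ℓ)=(0.2179,0.67°,3.1842) → tip=(1.0610,0.0124,2.9348)
cmd 2: set ℓ=3.0247 → (κ,φ,ℓ)=(0.2179,0.67°,3.0247) → tip=(0.9611,0.0112,2.8104)

0.961 0.011 2.810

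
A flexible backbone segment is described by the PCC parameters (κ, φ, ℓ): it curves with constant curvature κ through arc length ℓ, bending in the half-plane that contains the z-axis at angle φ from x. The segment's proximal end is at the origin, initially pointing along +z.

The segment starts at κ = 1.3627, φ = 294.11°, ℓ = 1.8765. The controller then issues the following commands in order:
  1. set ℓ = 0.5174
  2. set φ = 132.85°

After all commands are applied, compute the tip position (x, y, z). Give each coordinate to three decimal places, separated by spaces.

-0.119 0.128 0.476

initial: κ=1.3627, φ=294.11°, ℓ=1.8765
cmd 1: set ℓ=0.5174 → (κ,φ,ℓ)=(1.3627,294.11°,0.5174) → tip=(0.0715,-0.1597,0.4756)
cmd 2: set φ=132.85° → (κ,φ,ℓ)=(1.3627,132.85°,0.5174) → tip=(-0.1190,0.1283,0.4756)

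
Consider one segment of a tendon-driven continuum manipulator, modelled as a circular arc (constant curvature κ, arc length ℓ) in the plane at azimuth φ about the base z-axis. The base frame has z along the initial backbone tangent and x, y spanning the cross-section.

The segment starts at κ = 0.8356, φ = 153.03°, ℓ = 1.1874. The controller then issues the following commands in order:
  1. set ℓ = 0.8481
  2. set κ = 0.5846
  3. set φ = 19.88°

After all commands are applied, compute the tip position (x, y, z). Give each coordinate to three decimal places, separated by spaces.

0.194 0.070 0.814

initial: κ=0.8356, φ=153.03°, ℓ=1.1874
cmd 1: set ℓ=0.8481 → (κ,φ,ℓ)=(0.8356,153.03°,0.8481) → tip=(-0.2568,0.1307,0.7789)
cmd 2: set κ=0.5846 → (κ,φ,ℓ)=(0.5846,153.03°,0.8481) → tip=(-0.1836,0.0934,0.8138)
cmd 3: set φ=19.88° → (κ,φ,ℓ)=(0.5846,19.88°,0.8481) → tip=(0.1937,0.0700,0.8138)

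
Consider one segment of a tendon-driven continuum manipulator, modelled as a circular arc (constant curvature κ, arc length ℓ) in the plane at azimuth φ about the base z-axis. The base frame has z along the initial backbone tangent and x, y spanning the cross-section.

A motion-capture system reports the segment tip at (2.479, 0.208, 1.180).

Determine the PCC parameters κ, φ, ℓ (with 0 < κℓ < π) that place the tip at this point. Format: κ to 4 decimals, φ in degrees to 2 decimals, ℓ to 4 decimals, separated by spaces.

ρ = √(x²+y²) = √(2.479² + 0.208²) = 2.48771
φ = atan2(y, x) mod 360° = atan2(0.208, 2.479) = 4.7962°
|p|² = ρ² + z² = 2.48771² + 1.180² = 7.58110
κ = 2ρ / |p|² = 2×2.48771 / 7.58110 = 0.65629
θ = 2·atan2(ρ, z) = 2·atan2(2.48771, 1.180) = 2.25579 rad
ℓ = θ/κ = 2.25579/0.65629 = 3.43717

0.6563 4.80 3.4372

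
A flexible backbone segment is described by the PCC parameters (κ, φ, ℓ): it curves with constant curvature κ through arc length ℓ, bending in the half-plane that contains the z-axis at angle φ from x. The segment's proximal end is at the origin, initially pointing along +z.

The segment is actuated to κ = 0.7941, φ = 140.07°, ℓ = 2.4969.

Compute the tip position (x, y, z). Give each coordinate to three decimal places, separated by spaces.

θ = κ·ℓ = 0.7941 × 2.4969 = 1.98279 rad
ρ = (1 − cos θ)/κ = (1 − -0.40044)/0.7941 = 1.76355
z = sin θ / κ = 0.91632/0.7941 = 1.15392
x = ρ cos φ = 1.76355 × cos(140.07°) = -1.35234
y = ρ sin φ = 1.76355 × sin(140.07°) = 1.13194

-1.352 1.132 1.154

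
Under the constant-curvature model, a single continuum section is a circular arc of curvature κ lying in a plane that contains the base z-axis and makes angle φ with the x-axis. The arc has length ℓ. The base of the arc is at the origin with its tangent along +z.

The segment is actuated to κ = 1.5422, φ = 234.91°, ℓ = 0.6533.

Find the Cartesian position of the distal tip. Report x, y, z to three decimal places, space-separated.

-0.174 -0.247 0.548

θ = κ·ℓ = 1.5422 × 0.6533 = 1.00752 rad
ρ = (1 − cos θ)/κ = (1 − 0.53396)/1.5422 = 0.30219
z = sin θ / κ = 0.84551/1.5422 = 0.54825
x = ρ cos φ = 0.30219 × cos(234.91°) = -0.17372
y = ρ sin φ = 0.30219 × sin(234.91°) = -0.24727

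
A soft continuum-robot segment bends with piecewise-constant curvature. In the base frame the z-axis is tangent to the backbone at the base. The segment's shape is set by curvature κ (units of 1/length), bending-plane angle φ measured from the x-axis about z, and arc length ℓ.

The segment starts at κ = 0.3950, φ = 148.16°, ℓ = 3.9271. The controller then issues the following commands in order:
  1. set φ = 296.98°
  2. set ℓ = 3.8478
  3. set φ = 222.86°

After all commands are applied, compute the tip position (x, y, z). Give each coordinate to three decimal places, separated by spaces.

initial: κ=0.3950, φ=148.16°, ℓ=3.9271
cmd 1: set φ=296.98° → (κ,φ,ℓ)=(0.3950,296.98°,3.9271) → tip=(1.1261,-2.2119,2.5312)
cmd 2: set ℓ=3.8478 → (κ,φ,ℓ)=(0.3950,296.98°,3.8478) → tip=(1.0901,-2.1413,2.5284)
cmd 3: set φ=222.86° → (κ,φ,ℓ)=(0.3950,222.86°,3.8478) → tip=(-1.7613,-1.6344,2.5284)

-1.761 -1.634 2.528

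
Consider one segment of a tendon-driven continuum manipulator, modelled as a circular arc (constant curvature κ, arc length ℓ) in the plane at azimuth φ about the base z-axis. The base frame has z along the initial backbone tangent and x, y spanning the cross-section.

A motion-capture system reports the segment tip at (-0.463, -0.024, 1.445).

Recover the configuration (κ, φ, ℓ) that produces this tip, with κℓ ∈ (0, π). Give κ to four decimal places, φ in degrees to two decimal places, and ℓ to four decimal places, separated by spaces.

ρ = √(x²+y²) = √(-0.463² + -0.024²) = 0.46362
φ = atan2(y, x) mod 360° = atan2(-0.024, -0.463) = 182.9673°
|p|² = ρ² + z² = 0.46362² + 1.445² = 2.30297
κ = 2ρ / |p|² = 2×0.46362 / 2.30297 = 0.40263
θ = 2·atan2(ρ, z) = 2·atan2(0.46362, 1.445) = 0.62094 rad
ℓ = θ/κ = 0.62094/0.40263 = 1.54221

0.4026 182.97 1.5422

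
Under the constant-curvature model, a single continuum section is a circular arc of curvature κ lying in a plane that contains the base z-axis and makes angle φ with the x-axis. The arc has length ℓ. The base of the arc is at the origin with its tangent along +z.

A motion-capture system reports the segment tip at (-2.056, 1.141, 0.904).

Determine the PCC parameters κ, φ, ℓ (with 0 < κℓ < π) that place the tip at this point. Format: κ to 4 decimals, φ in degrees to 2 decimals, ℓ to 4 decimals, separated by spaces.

ρ = √(x²+y²) = √(-2.056² + 1.141²) = 2.35139
φ = atan2(y, x) mod 360° = atan2(1.141, -2.056) = 150.9714°
|p|² = ρ² + z² = 2.35139² + 0.904² = 6.34623
κ = 2ρ / |p|² = 2×2.35139 / 6.34623 = 0.74103
θ = 2·atan2(ρ, z) = 2·atan2(2.35139, 0.904) = 2.40753 rad
ℓ = θ/κ = 2.40753/0.74103 = 3.24888

0.7410 150.97 3.2489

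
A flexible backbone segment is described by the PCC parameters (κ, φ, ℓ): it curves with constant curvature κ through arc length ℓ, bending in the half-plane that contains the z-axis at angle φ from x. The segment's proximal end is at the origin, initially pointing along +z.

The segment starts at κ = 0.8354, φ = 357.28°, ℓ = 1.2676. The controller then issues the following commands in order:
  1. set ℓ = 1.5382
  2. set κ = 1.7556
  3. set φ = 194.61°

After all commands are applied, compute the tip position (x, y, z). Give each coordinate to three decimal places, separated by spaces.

initial: κ=0.8354, φ=357.28°, ℓ=1.2676
cmd 1: set ℓ=1.5382 → (κ,φ,ℓ)=(0.8354,357.28°,1.5382) → tip=(0.8586,-0.0408,1.1485)
cmd 2: set κ=1.7556 → (κ,φ,ℓ)=(1.7556,357.28°,1.5382) → tip=(1.0835,-0.0515,0.2432)
cmd 3: set φ=194.61° → (κ,φ,ℓ)=(1.7556,194.61°,1.5382) → tip=(-1.0496,-0.2736,0.2432)

-1.050 -0.274 0.243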